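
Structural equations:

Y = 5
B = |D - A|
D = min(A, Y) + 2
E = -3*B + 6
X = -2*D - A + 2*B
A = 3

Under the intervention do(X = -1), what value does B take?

2

The intervention breaks the incoming arrows to X: X = -2*D - A + 2*B no longer applies, and X = -1.
Since B is not a descendant of the intervened variable, it is unaffected.
D = min(A, Y) + 2  [with A=3, Y=5]  = 5
B = |D - A|  [with D=5, A=3]  = 2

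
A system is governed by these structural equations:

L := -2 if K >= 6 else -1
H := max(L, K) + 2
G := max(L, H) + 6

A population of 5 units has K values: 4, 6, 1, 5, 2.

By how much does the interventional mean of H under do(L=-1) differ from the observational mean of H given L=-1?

The intervention sets L=-1 in all 5 units regardless of K. Recomputing H per unit gives 6, 8, 3, 7, 4; average 5.6.
E[H|L=-1] averages over only the 4 units with L=-1 (K = 4, 1, 5, 2): H = 6, 3, 7, 4, mean 5.
Difference = 5.6 − 5 = 0.6.

0.6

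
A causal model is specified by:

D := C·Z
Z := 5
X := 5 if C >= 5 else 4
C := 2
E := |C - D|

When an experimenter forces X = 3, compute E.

8

The intervention breaks the incoming arrows to X: X := 5 if C >= 5 else 4 no longer applies, and X = 3.
Since E is not a descendant of the intervened variable, it is unaffected.
D = C·Z  [with C=2, Z=5]  = 10
E = |C - D|  [with C=2, D=10]  = 8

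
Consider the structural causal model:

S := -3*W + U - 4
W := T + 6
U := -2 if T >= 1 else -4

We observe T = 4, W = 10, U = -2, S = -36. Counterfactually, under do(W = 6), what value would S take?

Under do(W=6), the mechanism W := T + 6 is discarded; W is fixed at 6.
U = -2 if T >= 1 else -4  [with T=4]  = -2
S = -3*W + U - 4  [with W=6, U=-2]  = -24

-24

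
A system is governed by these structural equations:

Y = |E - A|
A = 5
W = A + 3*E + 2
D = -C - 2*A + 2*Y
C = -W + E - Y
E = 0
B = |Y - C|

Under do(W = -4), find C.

-1

Intervening sets W = -4 and removes its equation (W = A + 3*E + 2).
Y = |E - A|  [with E=0, A=5]  = 5
C = -W + E - Y  [with W=-4, E=0, Y=5]  = -1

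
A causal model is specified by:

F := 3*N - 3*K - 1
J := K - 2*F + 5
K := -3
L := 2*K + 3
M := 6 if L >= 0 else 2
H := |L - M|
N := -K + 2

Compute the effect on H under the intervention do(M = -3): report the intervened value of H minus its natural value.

-5

The intervention breaks the incoming arrows to M: M := 6 if L >= 0 else 2 no longer applies, and M = -3.
L = 2*K + 3  [with K=-3]  = -3
H = |L - M|  [with L=-3, M=-3]  = 0
Without intervention: L = 2*K + 3  [with K=-3]  = -3; M = 6 if L >= 0 else 2  [with L=-3]  = 2; H = |L - M|  [with L=-3, M=2]  = 5.
Change = 0 − 5 = -5.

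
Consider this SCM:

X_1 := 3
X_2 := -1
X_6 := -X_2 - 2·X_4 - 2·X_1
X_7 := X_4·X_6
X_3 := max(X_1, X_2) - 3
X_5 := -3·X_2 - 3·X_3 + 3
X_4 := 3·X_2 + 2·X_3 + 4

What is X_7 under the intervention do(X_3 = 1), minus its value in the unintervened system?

The intervention breaks the incoming arrows to X_3: X_3 := max(X_1, X_2) - 3 no longer applies, and X_3 = 1.
X_4 = 3·X_2 + 2·X_3 + 4  [with X_2=-1, X_3=1]  = 3
X_6 = -X_2 - 2·X_4 - 2·X_1  [with X_2=-1, X_4=3, X_1=3]  = -11
X_7 = X_4·X_6  [with X_4=3, X_6=-11]  = -33
Without intervention: X_3 = max(X_1, X_2) - 3  [with X_1=3, X_2=-1]  = 0; X_4 = 3·X_2 + 2·X_3 + 4  [with X_2=-1, X_3=0]  = 1; X_6 = -X_2 - 2·X_4 - 2·X_1  [with X_2=-1, X_4=1, X_1=3]  = -7; X_7 = X_4·X_6  [with X_4=1, X_6=-7]  = -7.
Change = -33 − (-7) = -26.

-26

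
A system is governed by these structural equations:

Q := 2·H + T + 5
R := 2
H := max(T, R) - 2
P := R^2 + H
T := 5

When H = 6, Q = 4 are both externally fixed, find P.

Setting H = 6, Q = 4 by intervention discards those variables' equations.
P = R^2 + H  [with R=2, H=6]  = 10

10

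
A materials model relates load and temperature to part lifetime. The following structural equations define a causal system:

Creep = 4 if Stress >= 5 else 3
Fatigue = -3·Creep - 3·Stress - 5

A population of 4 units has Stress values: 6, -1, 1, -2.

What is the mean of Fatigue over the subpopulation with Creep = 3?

-12

E[Fatigue|Creep=3] averages over only the 3 units with Creep=3 (Stress = -1, 1, -2): Fatigue = -11, -17, -8, mean -12.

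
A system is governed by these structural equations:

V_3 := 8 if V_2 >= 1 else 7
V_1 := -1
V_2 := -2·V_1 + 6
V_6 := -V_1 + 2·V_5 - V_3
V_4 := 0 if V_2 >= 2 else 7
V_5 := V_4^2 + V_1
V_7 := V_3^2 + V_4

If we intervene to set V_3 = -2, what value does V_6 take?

The intervention breaks the incoming arrows to V_3: V_3 := 8 if V_2 >= 1 else 7 no longer applies, and V_3 = -2.
V_2 = -2·V_1 + 6  [with V_1=-1]  = 8
V_4 = 0 if V_2 >= 2 else 7  [with V_2=8]  = 0
V_5 = V_4^2 + V_1  [with V_4=0, V_1=-1]  = -1
V_6 = -V_1 + 2·V_5 - V_3  [with V_1=-1, V_5=-1, V_3=-2]  = 1

1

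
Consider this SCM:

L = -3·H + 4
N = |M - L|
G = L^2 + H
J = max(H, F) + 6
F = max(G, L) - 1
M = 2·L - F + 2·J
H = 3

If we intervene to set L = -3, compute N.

20

Under do(L=-3), the mechanism L = -3·H + 4 is discarded; L is fixed at -3.
G = L^2 + H  [with L=-3, H=3]  = 12
F = max(G, L) - 1  [with G=12, L=-3]  = 11
J = max(H, F) + 6  [with H=3, F=11]  = 17
M = 2·L - F + 2·J  [with L=-3, F=11, J=17]  = 17
N = |M - L|  [with M=17, L=-3]  = 20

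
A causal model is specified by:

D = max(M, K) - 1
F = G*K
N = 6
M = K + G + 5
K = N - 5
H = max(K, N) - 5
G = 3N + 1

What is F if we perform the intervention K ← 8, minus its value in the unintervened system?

133

Under do(K=8), the mechanism K = N - 5 is discarded; K is fixed at 8.
G = 3N + 1  [with N=6]  = 19
F = G*K  [with G=19, K=8]  = 152
Without intervention: K = N - 5  [with N=6]  = 1; G = 3N + 1  [with N=6]  = 19; F = G*K  [with G=19, K=1]  = 19.
Change = 152 − 19 = 133.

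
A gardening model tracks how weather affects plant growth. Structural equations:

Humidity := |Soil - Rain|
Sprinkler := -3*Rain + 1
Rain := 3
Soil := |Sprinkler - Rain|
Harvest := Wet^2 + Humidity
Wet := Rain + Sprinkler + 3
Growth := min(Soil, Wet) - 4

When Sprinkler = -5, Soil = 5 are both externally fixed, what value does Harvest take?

Under do(Sprinkler = -5, Soil = 5), each intervened variable's structural equation is replaced by its fixed value.
Wet = Rain + Sprinkler + 3  [with Rain=3, Sprinkler=-5]  = 1
Humidity = |Soil - Rain|  [with Soil=5, Rain=3]  = 2
Harvest = Wet^2 + Humidity  [with Wet=1, Humidity=2]  = 3

3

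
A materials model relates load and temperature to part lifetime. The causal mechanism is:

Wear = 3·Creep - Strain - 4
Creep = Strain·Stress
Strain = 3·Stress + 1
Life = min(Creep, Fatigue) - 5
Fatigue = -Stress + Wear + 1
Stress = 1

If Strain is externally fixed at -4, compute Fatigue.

do(Strain=-4) replaces the equation Strain = 3·Stress + 1 with the constant Strain = -4.
Creep = Strain·Stress  [with Strain=-4, Stress=1]  = -4
Wear = 3·Creep - Strain - 4  [with Creep=-4, Strain=-4]  = -12
Fatigue = -Stress + Wear + 1  [with Stress=1, Wear=-12]  = -12

-12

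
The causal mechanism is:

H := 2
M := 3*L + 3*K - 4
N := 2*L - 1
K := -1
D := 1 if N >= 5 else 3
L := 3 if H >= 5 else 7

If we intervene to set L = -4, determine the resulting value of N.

-9

do(L=-4) replaces the equation L := 3 if H >= 5 else 7 with the constant L = -4.
N = 2*L - 1  [with L=-4]  = -9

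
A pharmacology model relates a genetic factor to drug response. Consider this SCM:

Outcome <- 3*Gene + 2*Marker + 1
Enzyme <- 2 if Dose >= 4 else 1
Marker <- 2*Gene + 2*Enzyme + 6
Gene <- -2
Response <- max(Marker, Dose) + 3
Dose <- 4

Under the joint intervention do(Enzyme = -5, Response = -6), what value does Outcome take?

Setting Enzyme = -5, Response = -6 by intervention discards those variables' equations.
Marker = 2*Gene + 2*Enzyme + 6  [with Gene=-2, Enzyme=-5]  = -8
Outcome = 3*Gene + 2*Marker + 1  [with Gene=-2, Marker=-8]  = -21

-21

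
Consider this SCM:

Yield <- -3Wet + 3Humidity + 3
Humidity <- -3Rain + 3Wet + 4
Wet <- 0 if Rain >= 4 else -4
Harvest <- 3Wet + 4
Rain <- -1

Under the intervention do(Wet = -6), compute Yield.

-12

Under do(Wet=-6), the mechanism Wet <- 0 if Rain >= 4 else -4 is discarded; Wet is fixed at -6.
Humidity = -3Rain + 3Wet + 4  [with Rain=-1, Wet=-6]  = -11
Yield = -3Wet + 3Humidity + 3  [with Wet=-6, Humidity=-11]  = -12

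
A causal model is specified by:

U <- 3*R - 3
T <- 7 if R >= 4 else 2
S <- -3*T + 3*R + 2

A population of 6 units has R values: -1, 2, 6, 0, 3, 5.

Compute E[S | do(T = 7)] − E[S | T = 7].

-9

Every unit gets T=7 under the intervention. S values become -22, -13, -1, -19, -10, -4; E[S|do(T=7)] = -11.5.
Conditioning on T=7 selects the 2 unit(s) with R ∈ {6, 5}. Their S values: -1, -4. Mean = -2.5.
Difference = -11.5 − (-2.5) = -9.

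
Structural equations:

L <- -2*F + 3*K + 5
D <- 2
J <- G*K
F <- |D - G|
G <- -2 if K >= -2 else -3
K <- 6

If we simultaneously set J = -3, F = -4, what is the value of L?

31

The joint intervention fixes J = -3, F = -4, removing each variable's own equation.
L = -2*F + 3*K + 5  [with F=-4, K=6]  = 31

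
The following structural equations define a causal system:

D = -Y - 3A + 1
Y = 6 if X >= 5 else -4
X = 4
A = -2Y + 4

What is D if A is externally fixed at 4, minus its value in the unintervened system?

24

The intervention breaks the incoming arrows to A: A = -2Y + 4 no longer applies, and A = 4.
Y = 6 if X >= 5 else -4  [with X=4]  = -4
D = -Y - 3A + 1  [with Y=-4, A=4]  = -7
Without intervention: Y = 6 if X >= 5 else -4  [with X=4]  = -4; A = -2Y + 4  [with Y=-4]  = 12; D = -Y - 3A + 1  [with Y=-4, A=12]  = -31.
Change = -7 − (-31) = 24.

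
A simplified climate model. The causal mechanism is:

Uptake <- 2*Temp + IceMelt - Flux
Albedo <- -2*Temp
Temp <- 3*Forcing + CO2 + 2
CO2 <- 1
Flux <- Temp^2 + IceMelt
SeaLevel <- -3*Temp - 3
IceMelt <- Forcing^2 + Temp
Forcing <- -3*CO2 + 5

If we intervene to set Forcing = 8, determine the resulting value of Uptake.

-675

do(Forcing=8) replaces the equation Forcing <- -3*CO2 + 5 with the constant Forcing = 8.
Temp = 3*Forcing + CO2 + 2  [with Forcing=8, CO2=1]  = 27
IceMelt = Forcing^2 + Temp  [with Forcing=8, Temp=27]  = 91
Flux = Temp^2 + IceMelt  [with Temp=27, IceMelt=91]  = 820
Uptake = 2*Temp + IceMelt - Flux  [with Temp=27, IceMelt=91, Flux=820]  = -675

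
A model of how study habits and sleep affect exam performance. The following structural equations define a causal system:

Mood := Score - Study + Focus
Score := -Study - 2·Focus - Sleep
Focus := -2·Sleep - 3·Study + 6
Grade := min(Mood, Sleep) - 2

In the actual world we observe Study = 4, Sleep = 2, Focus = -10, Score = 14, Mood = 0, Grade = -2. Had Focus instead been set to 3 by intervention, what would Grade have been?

-15

The intervention breaks the incoming arrows to Focus: Focus := -2·Sleep - 3·Study + 6 no longer applies, and Focus = 3.
Score = -Study - 2·Focus - Sleep  [with Study=4, Focus=3, Sleep=2]  = -12
Mood = Score - Study + Focus  [with Score=-12, Study=4, Focus=3]  = -13
Grade = min(Mood, Sleep) - 2  [with Mood=-13, Sleep=2]  = -15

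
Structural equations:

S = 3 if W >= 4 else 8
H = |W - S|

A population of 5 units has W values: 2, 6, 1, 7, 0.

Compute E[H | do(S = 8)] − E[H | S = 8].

Under do(S=8), S's equation is replaced by S=8 for every unit. Per-unit H: 6, 2, 7, 1, 8. Mean = 4.8.
E[H|S=8] averages over only the 3 units with S=8 (W = 2, 1, 0): H = 6, 7, 8, mean 7.
Difference = 4.8 − 7 = -2.2.

-2.2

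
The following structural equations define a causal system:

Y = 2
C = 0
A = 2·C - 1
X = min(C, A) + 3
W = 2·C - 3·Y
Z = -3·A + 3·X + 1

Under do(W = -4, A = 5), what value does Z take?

-5

The joint intervention fixes W = -4, A = 5, removing each variable's own equation.
X = min(C, A) + 3  [with C=0, A=5]  = 3
Z = -3·A + 3·X + 1  [with A=5, X=3]  = -5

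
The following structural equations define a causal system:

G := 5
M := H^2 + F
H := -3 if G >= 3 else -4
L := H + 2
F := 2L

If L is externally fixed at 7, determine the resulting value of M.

23

do(L=7) replaces the equation L := H + 2 with the constant L = 7.
H = -3 if G >= 3 else -4  [with G=5]  = -3
F = 2L  [with L=7]  = 14
M = H^2 + F  [with H=-3, F=14]  = 23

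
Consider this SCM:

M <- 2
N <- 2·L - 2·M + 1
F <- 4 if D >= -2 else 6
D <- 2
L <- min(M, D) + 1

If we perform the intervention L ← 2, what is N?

1

do(L=2) replaces the equation L <- min(M, D) + 1 with the constant L = 2.
N = 2·L - 2·M + 1  [with L=2, M=2]  = 1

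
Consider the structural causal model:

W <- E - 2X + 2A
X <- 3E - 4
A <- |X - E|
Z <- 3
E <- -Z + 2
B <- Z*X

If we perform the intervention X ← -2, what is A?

1

do(X=-2) replaces the equation X <- 3E - 4 with the constant X = -2.
E = -Z + 2  [with Z=3]  = -1
A = |X - E|  [with X=-2, E=-1]  = 1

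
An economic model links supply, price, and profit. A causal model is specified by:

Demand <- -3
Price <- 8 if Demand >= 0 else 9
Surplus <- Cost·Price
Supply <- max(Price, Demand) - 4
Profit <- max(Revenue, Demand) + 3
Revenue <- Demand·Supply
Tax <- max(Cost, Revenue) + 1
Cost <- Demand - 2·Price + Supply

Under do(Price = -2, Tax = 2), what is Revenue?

Setting Price = -2, Tax = 2 by intervention discards those variables' equations.
Supply = max(Price, Demand) - 4  [with Price=-2, Demand=-3]  = -6
Revenue = Demand·Supply  [with Demand=-3, Supply=-6]  = 18

18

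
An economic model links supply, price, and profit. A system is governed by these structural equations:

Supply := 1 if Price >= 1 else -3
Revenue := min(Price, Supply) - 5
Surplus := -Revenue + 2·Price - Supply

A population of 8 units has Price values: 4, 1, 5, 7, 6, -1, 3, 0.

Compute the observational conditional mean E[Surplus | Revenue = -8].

10

Conditioning on Revenue=-8 selects the 2 unit(s) with Price ∈ {-1, 0}. Their Surplus values: 9, 11. Mean = 10.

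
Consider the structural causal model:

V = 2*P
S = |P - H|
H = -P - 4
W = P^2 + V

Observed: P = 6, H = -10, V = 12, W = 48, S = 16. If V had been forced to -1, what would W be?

The intervention breaks the incoming arrows to V: V = 2*P no longer applies, and V = -1.
W = P^2 + V  [with P=6, V=-1]  = 35

35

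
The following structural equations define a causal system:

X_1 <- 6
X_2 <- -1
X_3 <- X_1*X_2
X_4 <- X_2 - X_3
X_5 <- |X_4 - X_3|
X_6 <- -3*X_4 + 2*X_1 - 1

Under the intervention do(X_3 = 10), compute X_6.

44

The intervention breaks the incoming arrows to X_3: X_3 <- X_1*X_2 no longer applies, and X_3 = 10.
X_4 = X_2 - X_3  [with X_2=-1, X_3=10]  = -11
X_6 = -3*X_4 + 2*X_1 - 1  [with X_4=-11, X_1=6]  = 44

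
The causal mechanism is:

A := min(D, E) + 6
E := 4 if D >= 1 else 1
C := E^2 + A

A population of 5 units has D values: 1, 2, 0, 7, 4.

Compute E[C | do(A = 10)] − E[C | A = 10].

The intervention sets A=10 in all 5 units regardless of D. Recomputing C per unit gives 26, 26, 11, 26, 26; average 23.
Observing A=10 restricts to units where A's equation naturally yields 10: D ∈ {7, 4}. In that subpopulation C = 26, 26, mean 26.
Difference = 23 − 26 = -3.

-3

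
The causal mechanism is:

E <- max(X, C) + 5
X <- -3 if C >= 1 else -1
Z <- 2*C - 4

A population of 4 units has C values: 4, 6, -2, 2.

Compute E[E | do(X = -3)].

Under do(X=-3), X's equation is replaced by X=-3 for every unit. Per-unit E: 9, 11, 3, 7. Mean = 7.5.

7.5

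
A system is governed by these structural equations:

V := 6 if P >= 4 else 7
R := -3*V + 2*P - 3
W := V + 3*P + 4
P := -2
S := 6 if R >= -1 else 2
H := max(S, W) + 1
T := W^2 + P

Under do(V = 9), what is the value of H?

Under do(V=9), the mechanism V := 6 if P >= 4 else 7 is discarded; V is fixed at 9.
R = -3*V + 2*P - 3  [with V=9, P=-2]  = -34
S = 6 if R >= -1 else 2  [with R=-34]  = 2
W = V + 3*P + 4  [with V=9, P=-2]  = 7
H = max(S, W) + 1  [with S=2, W=7]  = 8

8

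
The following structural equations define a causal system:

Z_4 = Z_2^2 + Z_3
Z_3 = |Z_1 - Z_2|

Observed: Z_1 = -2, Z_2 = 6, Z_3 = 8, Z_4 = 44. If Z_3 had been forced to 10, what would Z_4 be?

The intervention breaks the incoming arrows to Z_3: Z_3 = |Z_1 - Z_2| no longer applies, and Z_3 = 10.
Z_4 = Z_2^2 + Z_3  [with Z_2=6, Z_3=10]  = 46

46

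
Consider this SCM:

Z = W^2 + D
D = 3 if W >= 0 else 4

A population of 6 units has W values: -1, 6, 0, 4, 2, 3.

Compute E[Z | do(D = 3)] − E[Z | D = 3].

-2

Every unit gets D=3 under the intervention. Z values become 4, 39, 3, 19, 7, 12; E[Z|do(D=3)] = 14.
E[Z|D=3] averages over only the 5 units with D=3 (W = 6, 0, 4, 2, 3): Z = 39, 3, 19, 7, 12, mean 16.
Difference = 14 − 16 = -2.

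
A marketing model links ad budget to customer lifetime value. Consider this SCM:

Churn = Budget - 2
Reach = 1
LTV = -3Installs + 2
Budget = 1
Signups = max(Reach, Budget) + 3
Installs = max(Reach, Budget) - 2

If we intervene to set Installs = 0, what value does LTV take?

The intervention breaks the incoming arrows to Installs: Installs = max(Reach, Budget) - 2 no longer applies, and Installs = 0.
LTV = -3Installs + 2  [with Installs=0]  = 2

2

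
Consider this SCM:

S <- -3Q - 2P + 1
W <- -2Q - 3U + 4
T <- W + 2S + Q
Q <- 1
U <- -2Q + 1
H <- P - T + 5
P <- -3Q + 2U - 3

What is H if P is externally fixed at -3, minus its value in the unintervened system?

The intervention breaks the incoming arrows to P: P <- -3Q + 2U - 3 no longer applies, and P = -3.
U = -2Q + 1  [with Q=1]  = -1
W = -2Q - 3U + 4  [with Q=1, U=-1]  = 5
S = -3Q - 2P + 1  [with Q=1, P=-3]  = 4
T = W + 2S + Q  [with W=5, S=4, Q=1]  = 14
H = P - T + 5  [with P=-3, T=14]  = -12
Without intervention: U = -2Q + 1  [with Q=1]  = -1; W = -2Q - 3U + 4  [with Q=1, U=-1]  = 5; P = -3Q + 2U - 3  [with Q=1, U=-1]  = -8; S = -3Q - 2P + 1  [with Q=1, P=-8]  = 14; T = W + 2S + Q  [with W=5, S=14, Q=1]  = 34; H = P - T + 5  [with P=-8, T=34]  = -37.
Change = -12 − (-37) = 25.

25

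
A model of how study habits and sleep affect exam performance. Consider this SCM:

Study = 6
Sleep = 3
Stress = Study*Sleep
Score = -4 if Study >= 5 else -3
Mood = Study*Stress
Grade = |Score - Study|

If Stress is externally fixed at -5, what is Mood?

do(Stress=-5) replaces the equation Stress = Study*Sleep with the constant Stress = -5.
Mood = Study*Stress  [with Study=6, Stress=-5]  = -30

-30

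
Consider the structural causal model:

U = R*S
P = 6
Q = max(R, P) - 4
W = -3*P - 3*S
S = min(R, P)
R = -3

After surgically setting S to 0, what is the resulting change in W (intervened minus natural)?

-9

Under do(S=0), the mechanism S = min(R, P) is discarded; S is fixed at 0.
W = -3*P - 3*S  [with P=6, S=0]  = -18
Without intervention: S = min(R, P)  [with R=-3, P=6]  = -3; W = -3*P - 3*S  [with P=6, S=-3]  = -9.
Change = -18 − (-9) = -9.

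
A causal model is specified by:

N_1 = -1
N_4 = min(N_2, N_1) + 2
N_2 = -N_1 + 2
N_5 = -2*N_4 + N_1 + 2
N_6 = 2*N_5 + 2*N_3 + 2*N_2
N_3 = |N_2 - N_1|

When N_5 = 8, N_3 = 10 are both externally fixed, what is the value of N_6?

42

The joint intervention fixes N_5 = 8, N_3 = 10, removing each variable's own equation.
N_2 = -N_1 + 2  [with N_1=-1]  = 3
N_6 = 2*N_5 + 2*N_3 + 2*N_2  [with N_5=8, N_3=10, N_2=3]  = 42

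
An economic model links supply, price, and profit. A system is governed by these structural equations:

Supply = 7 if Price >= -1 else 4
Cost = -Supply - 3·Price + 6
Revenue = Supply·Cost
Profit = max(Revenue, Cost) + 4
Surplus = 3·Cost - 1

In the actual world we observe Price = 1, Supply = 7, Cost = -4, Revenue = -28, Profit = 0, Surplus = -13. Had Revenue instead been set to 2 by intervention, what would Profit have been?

6

Intervening sets Revenue = 2 and removes its equation (Revenue = Supply·Cost).
Supply = 7 if Price >= -1 else 4  [with Price=1]  = 7
Cost = -Supply - 3·Price + 6  [with Supply=7, Price=1]  = -4
Profit = max(Revenue, Cost) + 4  [with Revenue=2, Cost=-4]  = 6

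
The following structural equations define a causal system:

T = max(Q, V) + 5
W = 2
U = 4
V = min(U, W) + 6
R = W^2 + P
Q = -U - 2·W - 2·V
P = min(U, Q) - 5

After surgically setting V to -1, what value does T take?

4

do(V=-1) replaces the equation V = min(U, W) + 6 with the constant V = -1.
Q = -U - 2·W - 2·V  [with U=4, W=2, V=-1]  = -6
T = max(Q, V) + 5  [with Q=-6, V=-1]  = 4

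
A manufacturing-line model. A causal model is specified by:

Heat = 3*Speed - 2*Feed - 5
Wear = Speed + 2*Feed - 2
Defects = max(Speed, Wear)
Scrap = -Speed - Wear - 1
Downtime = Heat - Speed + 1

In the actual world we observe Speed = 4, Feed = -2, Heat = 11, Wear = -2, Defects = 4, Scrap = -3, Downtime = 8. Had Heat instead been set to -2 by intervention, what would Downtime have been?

-5

The intervention breaks the incoming arrows to Heat: Heat = 3*Speed - 2*Feed - 5 no longer applies, and Heat = -2.
Downtime = Heat - Speed + 1  [with Heat=-2, Speed=4]  = -5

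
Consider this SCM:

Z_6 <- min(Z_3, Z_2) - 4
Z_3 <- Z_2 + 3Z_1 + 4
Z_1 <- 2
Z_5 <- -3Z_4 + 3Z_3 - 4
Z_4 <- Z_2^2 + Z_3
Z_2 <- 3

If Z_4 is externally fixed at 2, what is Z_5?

Intervening sets Z_4 = 2 and removes its equation (Z_4 <- Z_2^2 + Z_3).
Z_3 = Z_2 + 3Z_1 + 4  [with Z_2=3, Z_1=2]  = 13
Z_5 = -3Z_4 + 3Z_3 - 4  [with Z_4=2, Z_3=13]  = 29

29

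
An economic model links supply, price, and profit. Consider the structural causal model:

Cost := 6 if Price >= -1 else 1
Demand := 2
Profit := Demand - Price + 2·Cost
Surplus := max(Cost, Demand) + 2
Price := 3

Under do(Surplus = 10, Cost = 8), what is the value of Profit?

15

Under do(Surplus = 10, Cost = 8), each intervened variable's structural equation is replaced by its fixed value.
Profit = Demand - Price + 2·Cost  [with Demand=2, Price=3, Cost=8]  = 15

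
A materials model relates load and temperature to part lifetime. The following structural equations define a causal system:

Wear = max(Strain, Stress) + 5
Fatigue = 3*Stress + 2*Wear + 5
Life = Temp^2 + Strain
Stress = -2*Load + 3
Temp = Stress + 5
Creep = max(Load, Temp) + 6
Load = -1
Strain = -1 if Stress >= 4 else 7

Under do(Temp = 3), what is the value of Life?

8

do(Temp=3) replaces the equation Temp = Stress + 5 with the constant Temp = 3.
Stress = -2*Load + 3  [with Load=-1]  = 5
Strain = -1 if Stress >= 4 else 7  [with Stress=5]  = -1
Life = Temp^2 + Strain  [with Temp=3, Strain=-1]  = 8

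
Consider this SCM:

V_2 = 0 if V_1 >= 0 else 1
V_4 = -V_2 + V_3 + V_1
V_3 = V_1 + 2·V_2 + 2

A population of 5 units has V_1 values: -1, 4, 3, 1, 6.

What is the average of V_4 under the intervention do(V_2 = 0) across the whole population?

do(V_2=0) breaks V_2's dependence on V_1. With V_2=0 fixed, V_4 across the units is 0, 10, 8, 4, 14, mean 7.2.

7.2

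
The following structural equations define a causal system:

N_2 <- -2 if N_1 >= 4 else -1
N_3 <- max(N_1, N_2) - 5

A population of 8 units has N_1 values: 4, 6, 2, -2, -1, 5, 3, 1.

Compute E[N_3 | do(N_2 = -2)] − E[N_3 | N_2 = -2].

do(N_2=-2) breaks N_2's dependence on N_1. With N_2=-2 fixed, N_3 across the units is -1, 1, -3, -7, -6, 0, -2, -4, mean -2.75.
Conditioning on N_2=-2 selects the 3 unit(s) with N_1 ∈ {4, 6, 5}. Their N_3 values: -1, 1, 0. Mean = 0.
Difference = -2.75 − 0 = -2.75.

-2.75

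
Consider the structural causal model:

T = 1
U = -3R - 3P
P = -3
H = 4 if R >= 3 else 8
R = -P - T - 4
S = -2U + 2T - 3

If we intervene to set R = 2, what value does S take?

-7

The intervention breaks the incoming arrows to R: R = -P - T - 4 no longer applies, and R = 2.
U = -3R - 3P  [with R=2, P=-3]  = 3
S = -2U + 2T - 3  [with U=3, T=1]  = -7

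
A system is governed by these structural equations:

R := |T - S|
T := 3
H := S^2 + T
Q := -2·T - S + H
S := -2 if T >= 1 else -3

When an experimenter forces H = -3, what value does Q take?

The intervention breaks the incoming arrows to H: H := S^2 + T no longer applies, and H = -3.
S = -2 if T >= 1 else -3  [with T=3]  = -2
Q = -2·T - S + H  [with T=3, S=-2, H=-3]  = -7

-7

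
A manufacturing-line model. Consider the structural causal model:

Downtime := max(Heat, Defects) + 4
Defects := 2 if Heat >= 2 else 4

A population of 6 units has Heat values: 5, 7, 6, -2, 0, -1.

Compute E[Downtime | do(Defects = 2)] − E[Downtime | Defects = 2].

Every unit gets Defects=2 under the intervention. Downtime values become 9, 11, 10, 6, 6, 6; E[Downtime|do(Defects=2)] = 8.
Observing Defects=2 restricts to units where Defects's equation naturally yields 2: Heat ∈ {5, 7, 6}. In that subpopulation Downtime = 9, 11, 10, mean 10.
Difference = 8 − 10 = -2.

-2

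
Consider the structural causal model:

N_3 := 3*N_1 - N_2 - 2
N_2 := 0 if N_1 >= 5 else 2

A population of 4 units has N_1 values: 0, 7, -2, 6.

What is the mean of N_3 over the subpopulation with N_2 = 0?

17.5

E[N_3|N_2=0] averages over only the 2 units with N_2=0 (N_1 = 7, 6): N_3 = 19, 16, mean 17.5.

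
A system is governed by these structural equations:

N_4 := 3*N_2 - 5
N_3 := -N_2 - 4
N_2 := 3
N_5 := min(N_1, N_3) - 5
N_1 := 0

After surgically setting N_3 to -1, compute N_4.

The intervention breaks the incoming arrows to N_3: N_3 := -N_2 - 4 no longer applies, and N_3 = -1.
N_4 is not downstream of the intervention, so its value is determined by the original equations.
N_4 = 3*N_2 - 5  [with N_2=3]  = 4

4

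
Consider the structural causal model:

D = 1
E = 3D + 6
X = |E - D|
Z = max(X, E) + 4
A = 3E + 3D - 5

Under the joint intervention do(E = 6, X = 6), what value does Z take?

10

Setting E = 6, X = 6 by intervention discards those variables' equations.
Z = max(X, E) + 4  [with X=6, E=6]  = 10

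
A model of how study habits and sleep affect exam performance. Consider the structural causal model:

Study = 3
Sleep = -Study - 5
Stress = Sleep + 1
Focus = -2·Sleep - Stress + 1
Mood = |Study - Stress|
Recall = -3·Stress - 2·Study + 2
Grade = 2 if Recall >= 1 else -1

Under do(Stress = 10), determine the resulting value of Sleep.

Under do(Stress=10), the mechanism Stress = Sleep + 1 is discarded; Stress is fixed at 10.
Since Sleep is not a descendant of the intervened variable, it is unaffected.
Sleep = -Study - 5  [with Study=3]  = -8

-8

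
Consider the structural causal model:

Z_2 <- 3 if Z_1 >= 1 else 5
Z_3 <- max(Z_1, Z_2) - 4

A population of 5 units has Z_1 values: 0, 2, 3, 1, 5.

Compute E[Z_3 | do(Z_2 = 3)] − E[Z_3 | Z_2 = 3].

Every unit gets Z_2=3 under the intervention. Z_3 values become -1, -1, -1, -1, 1; E[Z_3|do(Z_2=3)] = -0.6.
Conditioning on Z_2=3 selects the 4 unit(s) with Z_1 ∈ {2, 3, 1, 5}. Their Z_3 values: -1, -1, -1, 1. Mean = -0.5.
Difference = -0.6 − (-0.5) = -0.1.

-0.1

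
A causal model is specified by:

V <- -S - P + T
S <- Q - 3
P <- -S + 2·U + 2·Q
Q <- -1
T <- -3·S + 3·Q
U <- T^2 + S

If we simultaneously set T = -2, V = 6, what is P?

The joint intervention fixes T = -2, V = 6, removing each variable's own equation.
S = Q - 3  [with Q=-1]  = -4
U = T^2 + S  [with T=-2, S=-4]  = 0
P = -S + 2·U + 2·Q  [with S=-4, U=0, Q=-1]  = 2

2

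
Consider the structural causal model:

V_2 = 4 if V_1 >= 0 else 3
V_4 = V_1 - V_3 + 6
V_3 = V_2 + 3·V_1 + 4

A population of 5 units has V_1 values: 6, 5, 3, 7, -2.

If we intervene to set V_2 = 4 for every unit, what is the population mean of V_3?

19.4

Under do(V_2=4), V_2's equation is replaced by V_2=4 for every unit. Per-unit V_3: 26, 23, 17, 29, 2. Mean = 19.4.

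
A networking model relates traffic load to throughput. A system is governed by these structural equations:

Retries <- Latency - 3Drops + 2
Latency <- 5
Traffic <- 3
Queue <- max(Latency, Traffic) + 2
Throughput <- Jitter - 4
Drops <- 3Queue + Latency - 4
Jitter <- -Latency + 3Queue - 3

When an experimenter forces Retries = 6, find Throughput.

Under do(Retries=6), the mechanism Retries <- Latency - 3Drops + 2 is discarded; Retries is fixed at 6.
Since Throughput is not a descendant of the intervened variable, it is unaffected.
Queue = max(Latency, Traffic) + 2  [with Latency=5, Traffic=3]  = 7
Jitter = -Latency + 3Queue - 3  [with Latency=5, Queue=7]  = 13
Throughput = Jitter - 4  [with Jitter=13]  = 9

9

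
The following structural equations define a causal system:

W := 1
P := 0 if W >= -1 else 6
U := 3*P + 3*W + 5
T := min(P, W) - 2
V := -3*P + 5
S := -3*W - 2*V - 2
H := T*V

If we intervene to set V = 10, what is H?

Under do(V=10), the mechanism V := -3*P + 5 is discarded; V is fixed at 10.
P = 0 if W >= -1 else 6  [with W=1]  = 0
T = min(P, W) - 2  [with P=0, W=1]  = -2
H = T*V  [with T=-2, V=10]  = -20

-20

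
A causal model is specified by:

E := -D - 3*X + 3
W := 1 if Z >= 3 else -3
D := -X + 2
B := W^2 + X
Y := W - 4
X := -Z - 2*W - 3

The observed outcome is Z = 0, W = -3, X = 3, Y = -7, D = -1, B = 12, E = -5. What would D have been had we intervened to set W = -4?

-3

do(W=-4) replaces the equation W := 1 if Z >= 3 else -3 with the constant W = -4.
X = -Z - 2*W - 3  [with Z=0, W=-4]  = 5
D = -X + 2  [with X=5]  = -3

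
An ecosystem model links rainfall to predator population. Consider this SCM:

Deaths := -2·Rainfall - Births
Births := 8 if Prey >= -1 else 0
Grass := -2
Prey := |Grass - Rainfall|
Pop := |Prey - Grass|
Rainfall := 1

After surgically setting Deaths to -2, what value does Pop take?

The intervention breaks the incoming arrows to Deaths: Deaths := -2·Rainfall - Births no longer applies, and Deaths = -2.
Since Pop is not a descendant of the intervened variable, it is unaffected.
Prey = |Grass - Rainfall|  [with Grass=-2, Rainfall=1]  = 3
Pop = |Prey - Grass|  [with Prey=3, Grass=-2]  = 5

5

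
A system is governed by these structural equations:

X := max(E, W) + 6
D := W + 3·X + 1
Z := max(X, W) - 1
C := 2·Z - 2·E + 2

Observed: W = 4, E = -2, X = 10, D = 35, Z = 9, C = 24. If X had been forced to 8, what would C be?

The intervention breaks the incoming arrows to X: X := max(E, W) + 6 no longer applies, and X = 8.
Z = max(X, W) - 1  [with X=8, W=4]  = 7
C = 2·Z - 2·E + 2  [with Z=7, E=-2]  = 20

20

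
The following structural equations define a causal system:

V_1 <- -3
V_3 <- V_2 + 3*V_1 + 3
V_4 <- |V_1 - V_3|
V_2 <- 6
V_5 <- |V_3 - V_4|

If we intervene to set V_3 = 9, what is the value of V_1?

Under do(V_3=9), the mechanism V_3 <- V_2 + 3*V_1 + 3 is discarded; V_3 is fixed at 9.
V_1 is not downstream of the intervention, so its value is determined by the original equations.

-3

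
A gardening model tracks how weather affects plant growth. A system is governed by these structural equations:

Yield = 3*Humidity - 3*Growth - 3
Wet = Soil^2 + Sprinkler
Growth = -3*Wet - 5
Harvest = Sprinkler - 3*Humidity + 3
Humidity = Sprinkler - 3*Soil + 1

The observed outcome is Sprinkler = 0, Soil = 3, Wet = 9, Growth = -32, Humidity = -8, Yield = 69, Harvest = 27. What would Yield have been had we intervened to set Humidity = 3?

The intervention breaks the incoming arrows to Humidity: Humidity = Sprinkler - 3*Soil + 1 no longer applies, and Humidity = 3.
Wet = Soil^2 + Sprinkler  [with Soil=3, Sprinkler=0]  = 9
Growth = -3*Wet - 5  [with Wet=9]  = -32
Yield = 3*Humidity - 3*Growth - 3  [with Humidity=3, Growth=-32]  = 102

102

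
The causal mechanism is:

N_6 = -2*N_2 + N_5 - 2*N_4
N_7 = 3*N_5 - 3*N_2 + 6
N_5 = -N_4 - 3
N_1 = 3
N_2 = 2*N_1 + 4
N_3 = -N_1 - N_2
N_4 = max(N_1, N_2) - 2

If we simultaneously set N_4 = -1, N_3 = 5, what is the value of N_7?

The joint intervention fixes N_4 = -1, N_3 = 5, removing each variable's own equation.
N_2 = 2*N_1 + 4  [with N_1=3]  = 10
N_5 = -N_4 - 3  [with N_4=-1]  = -2
N_7 = 3*N_5 - 3*N_2 + 6  [with N_5=-2, N_2=10]  = -30

-30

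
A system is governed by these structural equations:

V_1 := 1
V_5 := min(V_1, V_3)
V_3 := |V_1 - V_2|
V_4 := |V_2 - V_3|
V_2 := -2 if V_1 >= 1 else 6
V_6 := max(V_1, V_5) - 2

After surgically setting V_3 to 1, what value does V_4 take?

The intervention breaks the incoming arrows to V_3: V_3 := |V_1 - V_2| no longer applies, and V_3 = 1.
V_2 = -2 if V_1 >= 1 else 6  [with V_1=1]  = -2
V_4 = |V_2 - V_3|  [with V_2=-2, V_3=1]  = 3

3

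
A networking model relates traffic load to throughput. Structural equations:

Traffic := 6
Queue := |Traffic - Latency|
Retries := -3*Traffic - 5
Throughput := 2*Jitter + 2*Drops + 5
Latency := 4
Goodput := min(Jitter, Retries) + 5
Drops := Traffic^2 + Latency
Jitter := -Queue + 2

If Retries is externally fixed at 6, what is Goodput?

do(Retries=6) replaces the equation Retries := -3*Traffic - 5 with the constant Retries = 6.
Queue = |Traffic - Latency|  [with Traffic=6, Latency=4]  = 2
Jitter = -Queue + 2  [with Queue=2]  = 0
Goodput = min(Jitter, Retries) + 5  [with Jitter=0, Retries=6]  = 5

5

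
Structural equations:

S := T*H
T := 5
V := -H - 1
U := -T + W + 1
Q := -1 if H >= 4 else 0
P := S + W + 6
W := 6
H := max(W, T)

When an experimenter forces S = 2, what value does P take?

The intervention breaks the incoming arrows to S: S := T*H no longer applies, and S = 2.
P = S + W + 6  [with S=2, W=6]  = 14

14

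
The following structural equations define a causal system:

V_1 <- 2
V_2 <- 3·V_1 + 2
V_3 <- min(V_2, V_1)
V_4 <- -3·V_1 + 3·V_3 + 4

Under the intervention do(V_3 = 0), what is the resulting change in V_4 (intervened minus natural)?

The intervention breaks the incoming arrows to V_3: V_3 <- min(V_2, V_1) no longer applies, and V_3 = 0.
V_4 = -3·V_1 + 3·V_3 + 4  [with V_1=2, V_3=0]  = -2
Without intervention: V_2 = 3·V_1 + 2  [with V_1=2]  = 8; V_3 = min(V_2, V_1)  [with V_2=8, V_1=2]  = 2; V_4 = -3·V_1 + 3·V_3 + 4  [with V_1=2, V_3=2]  = 4.
Change = -2 − 4 = -6.

-6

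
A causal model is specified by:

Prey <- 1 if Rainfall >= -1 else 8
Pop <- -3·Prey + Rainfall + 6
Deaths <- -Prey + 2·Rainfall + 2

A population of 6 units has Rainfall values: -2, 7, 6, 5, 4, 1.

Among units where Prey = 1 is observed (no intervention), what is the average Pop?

7.6

Conditioning on Prey=1 selects the 5 unit(s) with Rainfall ∈ {7, 6, 5, 4, 1}. Their Pop values: 10, 9, 8, 7, 4. Mean = 7.6.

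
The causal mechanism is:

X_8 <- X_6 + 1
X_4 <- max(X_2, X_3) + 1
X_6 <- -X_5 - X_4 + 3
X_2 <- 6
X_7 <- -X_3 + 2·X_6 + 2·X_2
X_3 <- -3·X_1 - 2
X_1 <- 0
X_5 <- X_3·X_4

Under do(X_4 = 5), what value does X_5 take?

Intervening sets X_4 = 5 and removes its equation (X_4 <- max(X_2, X_3) + 1).
X_3 = -3·X_1 - 2  [with X_1=0]  = -2
X_5 = X_3·X_4  [with X_3=-2, X_4=5]  = -10

-10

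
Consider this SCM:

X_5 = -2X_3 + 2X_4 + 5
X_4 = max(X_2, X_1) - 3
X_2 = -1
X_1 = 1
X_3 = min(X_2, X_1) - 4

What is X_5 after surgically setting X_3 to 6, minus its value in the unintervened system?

-22

do(X_3=6) replaces the equation X_3 = min(X_2, X_1) - 4 with the constant X_3 = 6.
X_4 = max(X_2, X_1) - 3  [with X_2=-1, X_1=1]  = -2
X_5 = -2X_3 + 2X_4 + 5  [with X_3=6, X_4=-2]  = -11
Without intervention: X_3 = min(X_2, X_1) - 4  [with X_2=-1, X_1=1]  = -5; X_4 = max(X_2, X_1) - 3  [with X_2=-1, X_1=1]  = -2; X_5 = -2X_3 + 2X_4 + 5  [with X_3=-5, X_4=-2]  = 11.
Change = -11 − 11 = -22.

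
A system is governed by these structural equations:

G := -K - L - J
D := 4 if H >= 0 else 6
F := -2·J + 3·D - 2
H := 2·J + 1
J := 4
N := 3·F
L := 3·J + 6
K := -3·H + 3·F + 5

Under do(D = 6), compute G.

The intervention breaks the incoming arrows to D: D := 4 if H >= 0 else 6 no longer applies, and D = 6.
H = 2·J + 1  [with J=4]  = 9
L = 3·J + 6  [with J=4]  = 18
F = -2·J + 3·D - 2  [with J=4, D=6]  = 8
K = -3·H + 3·F + 5  [with H=9, F=8]  = 2
G = -K - L - J  [with K=2, L=18, J=4]  = -24

-24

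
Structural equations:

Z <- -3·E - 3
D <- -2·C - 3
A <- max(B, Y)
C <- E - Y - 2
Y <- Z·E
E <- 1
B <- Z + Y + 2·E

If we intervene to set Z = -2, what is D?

-5

Under do(Z=-2), the mechanism Z <- -3·E - 3 is discarded; Z is fixed at -2.
Y = Z·E  [with Z=-2, E=1]  = -2
C = E - Y - 2  [with E=1, Y=-2]  = 1
D = -2·C - 3  [with C=1]  = -5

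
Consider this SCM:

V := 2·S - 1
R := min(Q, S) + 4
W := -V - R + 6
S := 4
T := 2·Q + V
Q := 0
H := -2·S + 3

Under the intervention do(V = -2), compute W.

Under do(V=-2), the mechanism V := 2·S - 1 is discarded; V is fixed at -2.
R = min(Q, S) + 4  [with Q=0, S=4]  = 4
W = -V - R + 6  [with V=-2, R=4]  = 4

4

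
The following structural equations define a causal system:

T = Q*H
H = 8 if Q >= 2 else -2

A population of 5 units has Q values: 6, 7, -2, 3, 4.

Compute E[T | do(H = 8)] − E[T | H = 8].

The intervention sets H=8 in all 5 units regardless of Q. Recomputing T per unit gives 48, 56, -16, 24, 32; average 28.8.
Conditioning on H=8 selects the 4 unit(s) with Q ∈ {6, 7, 3, 4}. Their T values: 48, 56, 24, 32. Mean = 40.
Difference = 28.8 − 40 = -11.2.

-11.2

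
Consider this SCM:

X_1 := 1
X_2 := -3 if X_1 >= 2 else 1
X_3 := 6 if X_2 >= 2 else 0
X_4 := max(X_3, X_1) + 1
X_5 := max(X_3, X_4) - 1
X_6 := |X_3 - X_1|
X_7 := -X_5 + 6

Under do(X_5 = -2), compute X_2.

Under do(X_5=-2), the mechanism X_5 := max(X_3, X_4) - 1 is discarded; X_5 is fixed at -2.
No directed path runs from X_5 to X_2, so X_2 keeps its natural value.
X_2 = -3 if X_1 >= 2 else 1  [with X_1=1]  = 1

1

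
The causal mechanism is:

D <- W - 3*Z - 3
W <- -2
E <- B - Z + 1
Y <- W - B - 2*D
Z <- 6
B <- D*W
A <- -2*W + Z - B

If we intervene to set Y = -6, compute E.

41

Intervening sets Y = -6 and removes its equation (Y <- W - B - 2*D).
No directed path runs from Y to E, so E keeps its natural value.
D = W - 3*Z - 3  [with W=-2, Z=6]  = -23
B = D*W  [with D=-23, W=-2]  = 46
E = B - Z + 1  [with B=46, Z=6]  = 41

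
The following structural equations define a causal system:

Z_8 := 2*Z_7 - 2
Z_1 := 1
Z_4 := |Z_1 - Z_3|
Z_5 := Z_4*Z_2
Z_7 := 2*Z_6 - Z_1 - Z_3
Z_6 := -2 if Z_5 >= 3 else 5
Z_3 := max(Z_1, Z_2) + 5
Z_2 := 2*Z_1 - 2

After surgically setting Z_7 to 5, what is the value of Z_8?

do(Z_7=5) replaces the equation Z_7 := 2*Z_6 - Z_1 - Z_3 with the constant Z_7 = 5.
Z_8 = 2*Z_7 - 2  [with Z_7=5]  = 8

8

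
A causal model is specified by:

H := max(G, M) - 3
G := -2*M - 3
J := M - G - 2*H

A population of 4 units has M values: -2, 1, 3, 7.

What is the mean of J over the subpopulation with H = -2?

5.5

E[J|H=-2] averages over only the 2 units with H=-2 (M = -2, 1): J = 1, 10, mean 5.5.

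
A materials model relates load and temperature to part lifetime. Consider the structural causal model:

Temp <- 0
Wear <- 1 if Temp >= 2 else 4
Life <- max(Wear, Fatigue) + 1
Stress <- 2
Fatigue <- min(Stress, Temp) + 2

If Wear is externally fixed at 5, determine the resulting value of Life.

6

do(Wear=5) replaces the equation Wear <- 1 if Temp >= 2 else 4 with the constant Wear = 5.
Fatigue = min(Stress, Temp) + 2  [with Stress=2, Temp=0]  = 2
Life = max(Wear, Fatigue) + 1  [with Wear=5, Fatigue=2]  = 6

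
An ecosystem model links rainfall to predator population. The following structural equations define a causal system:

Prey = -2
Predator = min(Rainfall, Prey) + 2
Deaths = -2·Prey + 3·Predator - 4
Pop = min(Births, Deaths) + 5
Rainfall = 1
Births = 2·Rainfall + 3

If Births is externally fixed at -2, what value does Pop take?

Under do(Births=-2), the mechanism Births = 2·Rainfall + 3 is discarded; Births is fixed at -2.
Predator = min(Rainfall, Prey) + 2  [with Rainfall=1, Prey=-2]  = 0
Deaths = -2·Prey + 3·Predator - 4  [with Prey=-2, Predator=0]  = 0
Pop = min(Births, Deaths) + 5  [with Births=-2, Deaths=0]  = 3

3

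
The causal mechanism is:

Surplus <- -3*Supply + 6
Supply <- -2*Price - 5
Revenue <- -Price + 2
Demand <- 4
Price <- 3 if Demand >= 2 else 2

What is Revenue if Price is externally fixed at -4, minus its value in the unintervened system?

Under do(Price=-4), the mechanism Price <- 3 if Demand >= 2 else 2 is discarded; Price is fixed at -4.
Revenue = -Price + 2  [with Price=-4]  = 6
Without intervention: Price = 3 if Demand >= 2 else 2  [with Demand=4]  = 3; Revenue = -Price + 2  [with Price=3]  = -1.
Change = 6 − (-1) = 7.

7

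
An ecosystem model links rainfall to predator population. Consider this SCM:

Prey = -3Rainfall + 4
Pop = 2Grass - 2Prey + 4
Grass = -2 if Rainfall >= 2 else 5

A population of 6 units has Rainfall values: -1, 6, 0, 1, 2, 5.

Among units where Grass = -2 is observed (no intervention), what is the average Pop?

18

Conditioning on Grass=-2 selects the 3 unit(s) with Rainfall ∈ {6, 2, 5}. Their Pop values: 28, 4, 22. Mean = 18.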